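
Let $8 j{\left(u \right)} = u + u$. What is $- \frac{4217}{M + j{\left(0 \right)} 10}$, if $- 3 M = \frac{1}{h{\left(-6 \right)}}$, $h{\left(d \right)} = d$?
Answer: $-75906$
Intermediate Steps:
$j{\left(u \right)} = \frac{u}{4}$ ($j{\left(u \right)} = \frac{u + u}{8} = \frac{2 u}{8} = \frac{u}{4}$)
$M = \frac{1}{18}$ ($M = - \frac{1}{3 \left(-6\right)} = \left(- \frac{1}{3}\right) \left(- \frac{1}{6}\right) = \frac{1}{18} \approx 0.055556$)
$- \frac{4217}{M + j{\left(0 \right)} 10} = - \frac{4217}{\frac{1}{18} + \frac{1}{4} \cdot 0 \cdot 10} = - \frac{4217}{\frac{1}{18} + 0 \cdot 10} = - \frac{4217}{\frac{1}{18} + 0} = - 4217 \frac{1}{\frac{1}{18}} = \left(-4217\right) 18 = -75906$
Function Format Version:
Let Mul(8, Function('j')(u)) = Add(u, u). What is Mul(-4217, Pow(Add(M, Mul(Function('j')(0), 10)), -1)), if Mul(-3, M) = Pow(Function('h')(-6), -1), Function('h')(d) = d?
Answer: -75906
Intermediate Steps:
Function('j')(u) = Mul(Rational(1, 4), u) (Function('j')(u) = Mul(Rational(1, 8), Add(u, u)) = Mul(Rational(1, 8), Mul(2, u)) = Mul(Rational(1, 4), u))
M = Rational(1, 18) (M = Mul(Rational(-1, 3), Pow(-6, -1)) = Mul(Rational(-1, 3), Rational(-1, 6)) = Rational(1, 18) ≈ 0.055556)
Mul(-4217, Pow(Add(M, Mul(Function('j')(0), 10)), -1)) = Mul(-4217, Pow(Add(Rational(1, 18), Mul(Mul(Rational(1, 4), 0), 10)), -1)) = Mul(-4217, Pow(Add(Rational(1, 18), Mul(0, 10)), -1)) = Mul(-4217, Pow(Add(Rational(1, 18), 0), -1)) = Mul(-4217, Pow(Rational(1, 18), -1)) = Mul(-4217, 18) = -75906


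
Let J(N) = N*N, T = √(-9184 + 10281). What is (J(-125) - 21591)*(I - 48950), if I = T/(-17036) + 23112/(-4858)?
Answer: 709423658396/2429 + 2983*√1097/8518 ≈ 2.9206e+8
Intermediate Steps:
T = √1097 ≈ 33.121
I = -11556/2429 - √1097/17036 (I = √1097/(-17036) + 23112/(-4858) = √1097*(-1/17036) + 23112*(-1/4858) = -√1097/17036 - 11556/2429 = -11556/2429 - √1097/17036 ≈ -4.7595)
J(N) = N²
(J(-125) - 21591)*(I - 48950) = ((-125)² - 21591)*((-11556/2429 - √1097/17036) - 48950) = (15625 - 21591)*(-118911106/2429 - √1097/17036) = -5966*(-118911106/2429 - √1097/17036) = 709423658396/2429 + 2983*√1097/8518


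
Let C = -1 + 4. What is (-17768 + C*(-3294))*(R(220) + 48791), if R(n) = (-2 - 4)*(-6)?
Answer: -1350066550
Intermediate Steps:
C = 3
R(n) = 36 (R(n) = -6*(-6) = 36)
(-17768 + C*(-3294))*(R(220) + 48791) = (-17768 + 3*(-3294))*(36 + 48791) = (-17768 - 9882)*48827 = -27650*48827 = -1350066550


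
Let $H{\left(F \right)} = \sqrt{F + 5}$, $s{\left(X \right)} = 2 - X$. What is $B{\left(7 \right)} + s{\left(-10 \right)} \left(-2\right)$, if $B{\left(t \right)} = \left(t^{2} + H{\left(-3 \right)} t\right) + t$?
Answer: $32 + 7 \sqrt{2} \approx 41.899$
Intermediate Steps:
$H{\left(F \right)} = \sqrt{5 + F}$
$B{\left(t \right)} = t + t^{2} + t \sqrt{2}$ ($B{\left(t \right)} = \left(t^{2} + \sqrt{5 - 3} t\right) + t = \left(t^{2} + \sqrt{2} t\right) + t = \left(t^{2} + t \sqrt{2}\right) + t = t + t^{2} + t \sqrt{2}$)
$B{\left(7 \right)} + s{\left(-10 \right)} \left(-2\right) = 7 \left(1 + 7 + \sqrt{2}\right) + \left(2 - -10\right) \left(-2\right) = 7 \left(8 + \sqrt{2}\right) + \left(2 + 10\right) \left(-2\right) = \left(56 + 7 \sqrt{2}\right) + 12 \left(-2\right) = \left(56 + 7 \sqrt{2}\right) - 24 = 32 + 7 \sqrt{2}$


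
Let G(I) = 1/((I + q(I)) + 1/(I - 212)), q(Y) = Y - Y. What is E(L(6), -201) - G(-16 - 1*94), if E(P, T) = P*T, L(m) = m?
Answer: -42717404/35421 ≈ -1206.0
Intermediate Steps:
q(Y) = 0
G(I) = 1/(I + 1/(-212 + I)) (G(I) = 1/((I + 0) + 1/(I - 212)) = 1/(I + 1/(-212 + I)))
E(L(6), -201) - G(-16 - 1*94) = 6*(-201) - (-212 + (-16 - 1*94))/(1 + (-16 - 1*94)² - 212*(-16 - 1*94)) = -1206 - (-212 + (-16 - 94))/(1 + (-16 - 94)² - 212*(-16 - 94)) = -1206 - (-212 - 110)/(1 + (-110)² - 212*(-110)) = -1206 - (-322)/(1 + 12100 + 23320) = -1206 - (-322)/35421 = -1206 - 1*(-322/35421) = -1206 + 322/35421 = -42717404/35421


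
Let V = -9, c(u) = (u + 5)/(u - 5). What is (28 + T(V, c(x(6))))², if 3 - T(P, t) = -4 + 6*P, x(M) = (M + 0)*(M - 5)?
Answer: 7921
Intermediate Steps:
x(M) = M*(-5 + M)
c(u) = (5 + u)/(-5 + u)
T(P, t) = 7 - 6*P (T(P, t) = 3 - (-4 + 6*P) = 3 + (4 - 6*P) = 7 - 6*P)
(28 + T(V, c(x(6))))² = (28 + (7 - 6*(-9)))² = (28 + (7 + 54))² = (28 + 61)² = 89² = 7921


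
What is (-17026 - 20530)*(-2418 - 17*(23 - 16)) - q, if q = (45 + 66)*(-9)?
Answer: 95280571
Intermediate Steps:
q = -999 (q = 111*(-9) = -999)
(-17026 - 20530)*(-2418 - 17*(23 - 16)) - q = (-17026 - 20530)*(-2418 - 17*(23 - 16)) - 1*(-999) = -37556*(-2418 - 17*7) + 999 = -37556*(-2418 - 119) + 999 = -37556*(-2537) + 999 = 95279572 + 999 = 95280571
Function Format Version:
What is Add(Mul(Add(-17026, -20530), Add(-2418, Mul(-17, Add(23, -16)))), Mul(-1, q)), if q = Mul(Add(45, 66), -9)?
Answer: 95280571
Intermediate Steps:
q = -999 (q = Mul(111, -9) = -999)
Add(Mul(Add(-17026, -20530), Add(-2418, Mul(-17, Add(23, -16)))), Mul(-1, q)) = Add(Mul(Add(-17026, -20530), Add(-2418, Mul(-17, Add(23, -16)))), Mul(-1, -999)) = Add(Mul(-37556, Add(-2418, Mul(-17, 7))), 999) = Add(Mul(-37556, Add(-2418, -119)), 999) = Add(Mul(-37556, -2537), 999) = Add(95279572, 999) = 95280571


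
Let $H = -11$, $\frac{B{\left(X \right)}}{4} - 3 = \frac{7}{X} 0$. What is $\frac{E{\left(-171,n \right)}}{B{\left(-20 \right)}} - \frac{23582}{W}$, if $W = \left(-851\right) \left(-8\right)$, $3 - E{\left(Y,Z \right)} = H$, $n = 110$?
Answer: $- \frac{23459}{10212} \approx -2.2972$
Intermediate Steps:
$B{\left(X \right)} = 12$ ($B{\left(X \right)} = 12 + 4 \frac{7}{X} 0 = 12 + 4 \cdot 0 = 12 + 0 = 12$)
$E{\left(Y,Z \right)} = 14$ ($E{\left(Y,Z \right)} = 3 - -11 = 3 + 11 = 14$)
$W = 6808$
$\frac{E{\left(-171,n \right)}}{B{\left(-20 \right)}} - \frac{23582}{W} = \frac{14}{12} - \frac{23582}{6808} = 14 \cdot \frac{1}{12} - \frac{11791}{3404} = \frac{7}{6} - \frac{11791}{3404} = - \frac{23459}{10212}$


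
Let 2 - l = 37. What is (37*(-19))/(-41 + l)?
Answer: 37/4 ≈ 9.2500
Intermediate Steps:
l = -35 (l = 2 - 1*37 = 2 - 37 = -35)
(37*(-19))/(-41 + l) = (37*(-19))/(-41 - 35) = -703/(-76) = -703*(-1/76) = 37/4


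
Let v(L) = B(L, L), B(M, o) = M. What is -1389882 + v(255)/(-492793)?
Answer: -684924120681/492793 ≈ -1.3899e+6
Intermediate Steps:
v(L) = L
-1389882 + v(255)/(-492793) = -1389882 + 255/(-492793) = -1389882 + 255*(-1/492793) = -1389882 - 255/492793 = -684924120681/492793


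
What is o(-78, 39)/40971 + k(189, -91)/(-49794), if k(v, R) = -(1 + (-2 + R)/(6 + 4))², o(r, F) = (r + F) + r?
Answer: -100113527/68003665800 ≈ -0.0014722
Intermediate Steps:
o(r, F) = F + 2*r (o(r, F) = (F + r) + r = F + 2*r)
k(v, R) = -(⅘ + R/10)² (k(v, R) = -(1 + (-2 + R)/10)² = -(1 + (-2 + R)*(⅒))² = -(1 + (-⅕ + R/10))² = -(⅘ + R/10)²)
o(-78, 39)/40971 + k(189, -91)/(-49794) = (39 + 2*(-78))/40971 - (8 - 91)²/100/(-49794) = (39 - 156)*(1/40971) - 1/100*(-83)²*(-1/49794) = -117*1/40971 - 1/100*6889*(-1/49794) = -39/13657 - 6889/100*(-1/49794) = -39/13657 + 6889/4979400 = -100113527/68003665800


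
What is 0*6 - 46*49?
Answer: -2254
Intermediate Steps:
0*6 - 46*49 = 0 - 2254 = -2254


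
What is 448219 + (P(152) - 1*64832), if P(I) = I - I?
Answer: 383387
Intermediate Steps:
P(I) = 0
448219 + (P(152) - 1*64832) = 448219 + (0 - 1*64832) = 448219 + (0 - 64832) = 448219 - 64832 = 383387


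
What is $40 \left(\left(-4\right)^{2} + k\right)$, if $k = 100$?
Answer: $4640$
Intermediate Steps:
$40 \left(\left(-4\right)^{2} + k\right) = 40 \left(\left(-4\right)^{2} + 100\right) = 40 \left(16 + 100\right) = 40 \cdot 116 = 4640$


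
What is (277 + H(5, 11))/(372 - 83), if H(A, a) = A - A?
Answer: 277/289 ≈ 0.95848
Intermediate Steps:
H(A, a) = 0
(277 + H(5, 11))/(372 - 83) = (277 + 0)/(372 - 83) = 277/289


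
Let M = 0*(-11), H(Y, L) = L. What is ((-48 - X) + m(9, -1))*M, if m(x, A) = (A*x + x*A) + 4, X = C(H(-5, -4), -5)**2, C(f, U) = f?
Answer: 0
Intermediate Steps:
X = 16 (X = (-4)**2 = 16)
m(x, A) = 4 + 2*A*x (m(x, A) = (A*x + A*x) + 4 = 2*A*x + 4 = 4 + 2*A*x)
M = 0
((-48 - X) + m(9, -1))*M = ((-48 - 1*16) + (4 + 2*(-1)*9))*0 = ((-48 - 16) + (4 - 18))*0 = (-64 - 14)*0 = -78*0 = 0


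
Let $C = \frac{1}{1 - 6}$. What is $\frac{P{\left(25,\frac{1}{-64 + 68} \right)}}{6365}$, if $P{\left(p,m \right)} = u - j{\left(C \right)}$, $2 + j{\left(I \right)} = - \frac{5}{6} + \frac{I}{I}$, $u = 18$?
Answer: $\frac{119}{38190} \approx 0.003116$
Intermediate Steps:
$C = - \frac{1}{5}$ ($C = \frac{1}{-5} = - \frac{1}{5} \approx -0.2$)
$j{\left(I \right)} = - \frac{11}{6}$ ($j{\left(I \right)} = -2 + \left(- \frac{5}{6} + \frac{I}{I}\right) = -2 + \left(\left(-5\right) \frac{1}{6} + 1\right) = -2 + \left(- \frac{5}{6} + 1\right) = -2 + \frac{1}{6} = - \frac{11}{6}$)
$P{\left(p,m \right)} = \frac{119}{6}$ ($P{\left(p,m \right)} = 18 - - \frac{11}{6} = 18 + \frac{11}{6} = \frac{119}{6}$)
$\frac{P{\left(25,\frac{1}{-64 + 68} \right)}}{6365} = \frac{119}{6 \cdot 6365} = \frac{119}{6} \cdot \frac{1}{6365} = \frac{119}{38190}$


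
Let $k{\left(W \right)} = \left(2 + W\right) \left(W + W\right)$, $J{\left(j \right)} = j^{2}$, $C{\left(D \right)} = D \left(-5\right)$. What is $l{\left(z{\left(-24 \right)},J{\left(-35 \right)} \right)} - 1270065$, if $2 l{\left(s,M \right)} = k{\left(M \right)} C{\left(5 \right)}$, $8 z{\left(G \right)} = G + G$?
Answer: $-38846940$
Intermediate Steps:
$C{\left(D \right)} = - 5 D$
$z{\left(G \right)} = \frac{G}{4}$ ($z{\left(G \right)} = \frac{G + G}{8} = \frac{2 G}{8} = \frac{G}{4}$)
$k{\left(W \right)} = 2 W \left(2 + W\right)$ ($k{\left(W \right)} = \left(2 + W\right) 2 W = 2 W \left(2 + W\right)$)
$l{\left(s,M \right)} = - 25 M \left(2 + M\right)$ ($l{\left(s,M \right)} = \frac{2 M \left(2 + M\right) \left(\left(-5\right) 5\right)}{2} = \frac{2 M \left(2 + M\right) \left(-25\right)}{2} = \frac{\left(-50\right) M \left(2 + M\right)}{2} = - 25 M \left(2 + M\right)$)
$l{\left(z{\left(-24 \right)},J{\left(-35 \right)} \right)} - 1270065 = - 25 \left(-35\right)^{2} \left(2 + \left(-35\right)^{2}\right) - 1270065 = \left(-25\right) 1225 \left(2 + 1225\right) - 1270065 = \left(-25\right) 1225 \cdot 1227 - 1270065 = -37576875 - 1270065 = -38846940$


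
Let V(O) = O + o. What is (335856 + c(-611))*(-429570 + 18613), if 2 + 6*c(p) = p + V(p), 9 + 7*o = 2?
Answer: -827630822827/6 ≈ -1.3794e+11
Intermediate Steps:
o = -1 (o = -9/7 + (⅐)*2 = -9/7 + 2/7 = -1)
V(O) = -1 + O (V(O) = O - 1 = -1 + O)
c(p) = -½ + p/3 (c(p) = -⅓ + (p + (-1 + p))/6 = -⅓ + (-1 + 2*p)/6 = -⅓ + (-⅙ + p/3) = -½ + p/3)
(335856 + c(-611))*(-429570 + 18613) = (335856 + (-½ + (⅓)*(-611)))*(-429570 + 18613) = (335856 + (-½ - 611/3))*(-410957) = (335856 - 1225/6)*(-410957) = (2013911/6)*(-410957) = -827630822827/6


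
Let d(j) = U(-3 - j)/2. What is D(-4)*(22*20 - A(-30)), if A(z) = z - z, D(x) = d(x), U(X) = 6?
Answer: 1320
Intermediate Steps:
d(j) = 3 (d(j) = 6/2 = 6*(½) = 3)
D(x) = 3
A(z) = 0
D(-4)*(22*20 - A(-30)) = 3*(22*20 - 1*0) = 3*(440 + 0) = 3*440 = 1320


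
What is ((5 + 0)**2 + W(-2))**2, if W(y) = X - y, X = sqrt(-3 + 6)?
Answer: (27 + sqrt(3))**2 ≈ 825.53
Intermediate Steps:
X = sqrt(3) ≈ 1.7320
W(y) = sqrt(3) - y
((5 + 0)**2 + W(-2))**2 = ((5 + 0)**2 + (sqrt(3) - 1*(-2)))**2 = (5**2 + (sqrt(3) + 2))**2 = (25 + (2 + sqrt(3)))**2 = (27 + sqrt(3))**2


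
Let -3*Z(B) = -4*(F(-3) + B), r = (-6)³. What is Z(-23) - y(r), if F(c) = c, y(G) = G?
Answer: 544/3 ≈ 181.33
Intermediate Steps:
r = -216
Z(B) = -4 + 4*B/3 (Z(B) = -(-4)*(-3 + B)/3 = -(12 - 4*B)/3 = -4 + 4*B/3)
Z(-23) - y(r) = (-4 + (4/3)*(-23)) - 1*(-216) = (-4 - 92/3) + 216 = -104/3 + 216 = 544/3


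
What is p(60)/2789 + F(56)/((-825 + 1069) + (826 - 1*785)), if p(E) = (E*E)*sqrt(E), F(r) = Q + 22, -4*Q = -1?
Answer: 89/1140 + 7200*sqrt(15)/2789 ≈ 10.076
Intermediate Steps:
Q = 1/4 (Q = -1/4*(-1) = 1/4 ≈ 0.25000)
F(r) = 89/4 (F(r) = 1/4 + 22 = 89/4)
p(E) = E**(5/2) (p(E) = E**2*sqrt(E) = E**(5/2))
p(60)/2789 + F(56)/((-825 + 1069) + (826 - 1*785)) = 60**(5/2)/2789 + 89/(4*((-825 + 1069) + (826 - 1*785))) = (7200*sqrt(15))*(1/2789) + 89/(4*(244 + (826 - 785))) = 7200*sqrt(15)/2789 + 89/(4*(244 + 41)) = 7200*sqrt(15)/2789 + (89/4)/285 = 7200*sqrt(15)/2789 + (89/4)*(1/285) = 7200*sqrt(15)/2789 + 89/1140 = 89/1140 + 7200*sqrt(15)/2789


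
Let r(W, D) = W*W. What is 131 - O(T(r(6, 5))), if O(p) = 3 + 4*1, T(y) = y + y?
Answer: 124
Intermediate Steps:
r(W, D) = W²
T(y) = 2*y
O(p) = 7 (O(p) = 3 + 4 = 7)
131 - O(T(r(6, 5))) = 131 - 1*7 = 131 - 7 = 124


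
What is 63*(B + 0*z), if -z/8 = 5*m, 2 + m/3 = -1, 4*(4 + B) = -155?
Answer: -10773/4 ≈ -2693.3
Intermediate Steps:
B = -171/4 (B = -4 + (¼)*(-155) = -4 - 155/4 = -171/4 ≈ -42.750)
m = -9 (m = -6 + 3*(-1) = -6 - 3 = -9)
z = 360 (z = -40*(-9) = -8*(-45) = 360)
63*(B + 0*z) = 63*(-171/4 + 0*360) = 63*(-171/4 + 0) = 63*(-171/4) = -10773/4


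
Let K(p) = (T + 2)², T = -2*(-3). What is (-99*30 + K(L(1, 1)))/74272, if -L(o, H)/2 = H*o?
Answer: -1453/37136 ≈ -0.039126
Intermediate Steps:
L(o, H) = -2*H*o
T = 6
K(p) = 64 (K(p) = (6 + 2)² = 8² = 64)
(-99*30 + K(L(1, 1)))/74272 = (-99*30 + 64)/74272 = (-2970 + 64)*(1/74272) = -2906*1/74272 = -1453/37136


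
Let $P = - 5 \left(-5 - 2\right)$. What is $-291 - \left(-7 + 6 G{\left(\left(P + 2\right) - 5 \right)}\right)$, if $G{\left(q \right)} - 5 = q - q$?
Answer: $-314$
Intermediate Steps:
$P = 35$ ($P = \left(-5\right) \left(-7\right) = 35$)
$G{\left(q \right)} = 5$ ($G{\left(q \right)} = 5 + \left(q - q\right) = 5 + 0 = 5$)
$-291 - \left(-7 + 6 G{\left(\left(P + 2\right) - 5 \right)}\right) = -291 + \left(\left(-6\right) 5 + \left(\frac{4}{2} - \frac{5}{-1}\right)\right) = -291 + \left(-30 + \left(4 \cdot \frac{1}{2} - -5\right)\right) = -291 + \left(-30 + \left(2 + 5\right)\right) = -291 + \left(-30 + 7\right) = -291 - 23 = -314$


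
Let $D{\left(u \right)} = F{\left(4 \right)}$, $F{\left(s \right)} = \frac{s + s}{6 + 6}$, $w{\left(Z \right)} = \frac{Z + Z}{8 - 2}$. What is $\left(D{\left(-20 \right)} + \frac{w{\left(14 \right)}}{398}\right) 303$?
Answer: $\frac{40905}{199} \approx 205.55$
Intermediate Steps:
$w{\left(Z \right)} = \frac{Z}{3}$ ($w{\left(Z \right)} = \frac{2 Z}{6} = 2 Z \frac{1}{6} = \frac{Z}{3}$)
$F{\left(s \right)} = \frac{s}{6}$ ($F{\left(s \right)} = \frac{2 s}{12} = 2 s \frac{1}{12} = \frac{s}{6}$)
$D{\left(u \right)} = \frac{2}{3}$ ($D{\left(u \right)} = \frac{1}{6} \cdot 4 = \frac{2}{3}$)
$\left(D{\left(-20 \right)} + \frac{w{\left(14 \right)}}{398}\right) 303 = \left(\frac{2}{3} + \frac{\frac{1}{3} \cdot 14}{398}\right) 303 = \left(\frac{2}{3} + \frac{14}{3} \cdot \frac{1}{398}\right) 303 = \left(\frac{2}{3} + \frac{7}{597}\right) 303 = \frac{135}{199} \cdot 303 = \frac{40905}{199}$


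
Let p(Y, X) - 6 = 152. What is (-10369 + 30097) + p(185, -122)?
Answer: 19886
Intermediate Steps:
p(Y, X) = 158 (p(Y, X) = 6 + 152 = 158)
(-10369 + 30097) + p(185, -122) = (-10369 + 30097) + 158 = 19728 + 158 = 19886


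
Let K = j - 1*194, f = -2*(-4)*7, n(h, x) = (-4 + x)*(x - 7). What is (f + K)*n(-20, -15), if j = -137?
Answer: -114950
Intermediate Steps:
n(h, x) = (-7 + x)*(-4 + x) (n(h, x) = (-4 + x)*(-7 + x) = (-7 + x)*(-4 + x))
f = 56 (f = 8*7 = 56)
K = -331 (K = -137 - 1*194 = -137 - 194 = -331)
(f + K)*n(-20, -15) = (56 - 331)*(28 + (-15)² - 11*(-15)) = -275*(28 + 225 + 165) = -275*418 = -114950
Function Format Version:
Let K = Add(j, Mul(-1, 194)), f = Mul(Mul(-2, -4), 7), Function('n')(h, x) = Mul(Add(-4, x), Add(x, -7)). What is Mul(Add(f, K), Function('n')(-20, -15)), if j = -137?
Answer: -114950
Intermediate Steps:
Function('n')(h, x) = Mul(Add(-7, x), Add(-4, x)) (Function('n')(h, x) = Mul(Add(-4, x), Add(-7, x)) = Mul(Add(-7, x), Add(-4, x)))
f = 56 (f = Mul(8, 7) = 56)
K = -331 (K = Add(-137, Mul(-1, 194)) = Add(-137, -194) = -331)
Mul(Add(f, K), Function('n')(-20, -15)) = Mul(Add(56, -331), Add(28, Pow(-15, 2), Mul(-11, -15))) = Mul(-275, Add(28, 225, 165)) = Mul(-275, 418) = -114950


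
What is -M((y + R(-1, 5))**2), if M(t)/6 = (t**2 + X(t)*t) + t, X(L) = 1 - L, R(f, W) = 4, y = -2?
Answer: -48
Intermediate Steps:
M(t) = 6*t + 6*t**2 + 6*t*(1 - t) (M(t) = 6*((t**2 + (1 - t)*t) + t) = 6*((t**2 + t*(1 - t)) + t) = 6*(t + t**2 + t*(1 - t)) = 6*t + 6*t**2 + 6*t*(1 - t))
-M((y + R(-1, 5))**2) = -12*(-2 + 4)**2 = -12*2**2 = -12*4 = -1*48 = -48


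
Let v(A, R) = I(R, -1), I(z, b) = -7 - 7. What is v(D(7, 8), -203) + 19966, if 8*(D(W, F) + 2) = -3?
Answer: 19952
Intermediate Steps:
I(z, b) = -14
D(W, F) = -19/8 (D(W, F) = -2 + (⅛)*(-3) = -2 - 3/8 = -19/8)
v(A, R) = -14
v(D(7, 8), -203) + 19966 = -14 + 19966 = 19952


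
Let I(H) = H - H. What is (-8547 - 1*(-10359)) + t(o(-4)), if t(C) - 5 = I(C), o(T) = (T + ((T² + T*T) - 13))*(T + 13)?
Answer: 1817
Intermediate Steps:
o(T) = (13 + T)*(-13 + T + 2*T²) (o(T) = (T + ((T² + T²) - 13))*(13 + T) = (T + (2*T² - 13))*(13 + T) = (T + (-13 + 2*T²))*(13 + T) = (-13 + T + 2*T²)*(13 + T) = (13 + T)*(-13 + T + 2*T²))
I(H) = 0
t(C) = 5 (t(C) = 5 + 0 = 5)
(-8547 - 1*(-10359)) + t(o(-4)) = (-8547 - 1*(-10359)) + 5 = (-8547 + 10359) + 5 = 1812 + 5 = 1817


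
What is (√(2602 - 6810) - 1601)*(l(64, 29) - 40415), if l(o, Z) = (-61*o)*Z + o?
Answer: 245860767 - 614268*I*√263 ≈ 2.4586e+8 - 9.9618e+6*I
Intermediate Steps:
l(o, Z) = o - 61*Z*o (l(o, Z) = -61*Z*o + o = o - 61*Z*o)
(√(2602 - 6810) - 1601)*(l(64, 29) - 40415) = (√(2602 - 6810) - 1601)*(64*(1 - 61*29) - 40415) = (√(-4208) - 1601)*(64*(1 - 1769) - 40415) = (4*I*√263 - 1601)*(64*(-1768) - 40415) = (-1601 + 4*I*√263)*(-113152 - 40415) = (-1601 + 4*I*√263)*(-153567) = 245860767 - 614268*I*√263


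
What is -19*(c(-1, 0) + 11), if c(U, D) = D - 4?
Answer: -133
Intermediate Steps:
c(U, D) = -4 + D
-19*(c(-1, 0) + 11) = -19*((-4 + 0) + 11) = -19*(-4 + 11) = -19*7 = -133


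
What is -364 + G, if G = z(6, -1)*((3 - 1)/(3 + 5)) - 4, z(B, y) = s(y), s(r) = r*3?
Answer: -1475/4 ≈ -368.75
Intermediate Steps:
s(r) = 3*r
z(B, y) = 3*y
G = -19/4 (G = (3*(-1))*((3 - 1)/(3 + 5)) - 4 = -6/8 - 4 = -3*¼ - 4 = -¾ - 4 = -19/4 ≈ -4.7500)
-364 + G = -364 - 19/4 = -1475/4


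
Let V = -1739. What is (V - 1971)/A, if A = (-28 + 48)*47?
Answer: -371/94 ≈ -3.9468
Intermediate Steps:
A = 940 (A = 20*47 = 940)
(V - 1971)/A = (-1739 - 1971)/940 = -3710*1/940 = -371/94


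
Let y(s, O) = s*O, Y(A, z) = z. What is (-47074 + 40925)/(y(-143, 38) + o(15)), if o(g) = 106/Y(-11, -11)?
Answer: 67639/59880 ≈ 1.1296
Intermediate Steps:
y(s, O) = O*s
o(g) = -106/11 (o(g) = 106/(-11) = 106*(-1/11) = -106/11)
(-47074 + 40925)/(y(-143, 38) + o(15)) = (-47074 + 40925)/(38*(-143) - 106/11) = -6149/(-5434 - 106/11) = -6149/(-59880/11) = -6149*(-11/59880) = 67639/59880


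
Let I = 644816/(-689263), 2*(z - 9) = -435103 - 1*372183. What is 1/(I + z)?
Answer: -689263/278210626558 ≈ -2.4775e-6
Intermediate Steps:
z = -403634 (z = 9 + (-435103 - 1*372183)/2 = 9 + (-435103 - 372183)/2 = 9 + (½)*(-807286) = 9 - 403643 = -403634)
I = -644816/689263 (I = 644816*(-1/689263) = -644816/689263 ≈ -0.93552)
1/(I + z) = 1/(-644816/689263 - 403634) = 1/(-278210626558/689263) = -689263/278210626558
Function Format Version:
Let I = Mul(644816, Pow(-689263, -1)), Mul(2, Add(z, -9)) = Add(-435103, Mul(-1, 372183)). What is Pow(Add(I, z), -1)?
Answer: Rational(-689263, 278210626558) ≈ -2.4775e-6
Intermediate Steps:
z = -403634 (z = Add(9, Mul(Rational(1, 2), Add(-435103, Mul(-1, 372183)))) = Add(9, Mul(Rational(1, 2), Add(-435103, -372183))) = Add(9, Mul(Rational(1, 2), -807286)) = Add(9, -403643) = -403634)
I = Rational(-644816, 689263) (I = Mul(644816, Rational(-1, 689263)) = Rational(-644816, 689263) ≈ -0.93552)
Pow(Add(I, z), -1) = Pow(Add(Rational(-644816, 689263), -403634), -1) = Pow(Rational(-278210626558, 689263), -1) = Rational(-689263, 278210626558)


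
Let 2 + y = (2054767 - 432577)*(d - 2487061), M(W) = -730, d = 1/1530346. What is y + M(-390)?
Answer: -3087079361494306611/765173 ≈ -4.0345e+12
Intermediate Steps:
d = 1/1530346 ≈ 6.5345e-7
y = -3087079360935730321/765173 (y = -2 + (2054767 - 432577)*(1/1530346 - 2487061) = -2 + 1622190*(-3806063853105/1530346) = -2 - 3087079360934199975/765173 = -3087079360935730321/765173 ≈ -4.0345e+12)
y + M(-390) = -3087079360935730321/765173 - 730 = -3087079361494306611/765173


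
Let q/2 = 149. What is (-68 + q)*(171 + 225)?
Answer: 91080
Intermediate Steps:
q = 298 (q = 2*149 = 298)
(-68 + q)*(171 + 225) = (-68 + 298)*(171 + 225) = 230*396 = 91080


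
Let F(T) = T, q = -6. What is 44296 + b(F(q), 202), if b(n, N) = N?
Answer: 44498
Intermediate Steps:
44296 + b(F(q), 202) = 44296 + 202 = 44498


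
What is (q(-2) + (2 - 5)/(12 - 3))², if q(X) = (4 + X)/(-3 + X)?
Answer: 121/225 ≈ 0.53778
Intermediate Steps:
q(X) = (4 + X)/(-3 + X)
(q(-2) + (2 - 5)/(12 - 3))² = ((4 - 2)/(-3 - 2) + (2 - 5)/(12 - 3))² = (2/(-5) - 3/9)² = (-⅕*2 - 3*⅑)² = (-⅖ - ⅓)² = (-11/15)² = 121/225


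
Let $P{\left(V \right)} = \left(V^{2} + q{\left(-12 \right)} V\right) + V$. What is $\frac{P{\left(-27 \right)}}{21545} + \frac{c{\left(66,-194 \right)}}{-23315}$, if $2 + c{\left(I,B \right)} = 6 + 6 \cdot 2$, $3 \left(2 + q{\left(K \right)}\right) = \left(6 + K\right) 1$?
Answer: $\frac{3708086}{100464335} \approx 0.036909$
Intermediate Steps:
$q{\left(K \right)} = \frac{K}{3}$ ($q{\left(K \right)} = -2 + \frac{\left(6 + K\right) 1}{3} = -2 + \frac{6 + K}{3} = -2 + \left(2 + \frac{K}{3}\right) = \frac{K}{3}$)
$c{\left(I,B \right)} = 16$ ($c{\left(I,B \right)} = -2 + \left(6 + 6 \cdot 2\right) = -2 + \left(6 + 12\right) = -2 + 18 = 16$)
$P{\left(V \right)} = V^{2} - 3 V$ ($P{\left(V \right)} = \left(V^{2} + \frac{1}{3} \left(-12\right) V\right) + V = \left(V^{2} - 4 V\right) + V = V^{2} - 3 V$)
$\frac{P{\left(-27 \right)}}{21545} + \frac{c{\left(66,-194 \right)}}{-23315} = \frac{\left(-27\right) \left(-3 - 27\right)}{21545} + \frac{16}{-23315} = \left(-27\right) \left(-30\right) \frac{1}{21545} + 16 \left(- \frac{1}{23315}\right) = 810 \cdot \frac{1}{21545} - \frac{16}{23315} = \frac{162}{4309} - \frac{16}{23315} = \frac{3708086}{100464335}$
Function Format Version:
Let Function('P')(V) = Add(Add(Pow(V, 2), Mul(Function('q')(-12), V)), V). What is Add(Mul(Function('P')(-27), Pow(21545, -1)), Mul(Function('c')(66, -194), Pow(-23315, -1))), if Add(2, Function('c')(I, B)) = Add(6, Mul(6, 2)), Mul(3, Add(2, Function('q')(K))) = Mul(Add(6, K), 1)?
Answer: Rational(3708086, 100464335) ≈ 0.036909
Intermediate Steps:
Function('q')(K) = Mul(Rational(1, 3), K) (Function('q')(K) = Add(-2, Mul(Rational(1, 3), Mul(Add(6, K), 1))) = Add(-2, Mul(Rational(1, 3), Add(6, K))) = Add(-2, Add(2, Mul(Rational(1, 3), K))) = Mul(Rational(1, 3), K))
Function('c')(I, B) = 16 (Function('c')(I, B) = Add(-2, Add(6, Mul(6, 2))) = Add(-2, Add(6, 12)) = Add(-2, 18) = 16)
Function('P')(V) = Add(Pow(V, 2), Mul(-3, V)) (Function('P')(V) = Add(Add(Pow(V, 2), Mul(Mul(Rational(1, 3), -12), V)), V) = Add(Add(Pow(V, 2), Mul(-4, V)), V) = Add(Pow(V, 2), Mul(-3, V)))
Add(Mul(Function('P')(-27), Pow(21545, -1)), Mul(Function('c')(66, -194), Pow(-23315, -1))) = Add(Mul(Mul(-27, Add(-3, -27)), Pow(21545, -1)), Mul(16, Pow(-23315, -1))) = Add(Mul(Mul(-27, -30), Rational(1, 21545)), Mul(16, Rational(-1, 23315))) = Add(Mul(810, Rational(1, 21545)), Rational(-16, 23315)) = Add(Rational(162, 4309), Rational(-16, 23315)) = Rational(3708086, 100464335)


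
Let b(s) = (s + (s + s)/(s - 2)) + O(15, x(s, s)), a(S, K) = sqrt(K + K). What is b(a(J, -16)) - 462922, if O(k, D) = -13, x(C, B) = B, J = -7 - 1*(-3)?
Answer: -4166399/9 + 32*I*sqrt(2)/9 ≈ -4.6293e+5 + 5.0283*I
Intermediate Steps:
J = -4 (J = -7 + 3 = -4)
a(S, K) = sqrt(2)*sqrt(K) (a(S, K) = sqrt(2*K) = sqrt(2)*sqrt(K))
b(s) = -13 + s + 2*s/(-2 + s) (b(s) = (s + (s + s)/(s - 2)) - 13 = (s + (2*s)/(-2 + s)) - 13 = (s + 2*s/(-2 + s)) - 13 = -13 + s + 2*s/(-2 + s))
b(a(J, -16)) - 462922 = (26 + (sqrt(2)*sqrt(-16))**2 - 13*sqrt(2)*sqrt(-16))/(-2 + sqrt(2)*sqrt(-16)) - 462922 = (26 + (sqrt(2)*(4*I))**2 - 13*sqrt(2)*4*I)/(-2 + sqrt(2)*(4*I)) - 462922 = (26 + (4*I*sqrt(2))**2 - 52*I*sqrt(2))/(-2 + 4*I*sqrt(2)) - 462922 = (26 - 32 - 52*I*sqrt(2))/(-2 + 4*I*sqrt(2)) - 462922 = (-6 - 52*I*sqrt(2))/(-2 + 4*I*sqrt(2)) - 462922 = -462922 + (-6 - 52*I*sqrt(2))/(-2 + 4*I*sqrt(2))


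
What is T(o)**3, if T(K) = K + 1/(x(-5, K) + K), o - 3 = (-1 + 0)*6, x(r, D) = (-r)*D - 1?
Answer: -195112/6859 ≈ -28.446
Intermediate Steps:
x(r, D) = -1 - D*r (x(r, D) = -D*r - 1 = -1 - D*r)
o = -3 (o = 3 + (-1 + 0)*6 = 3 - 1*6 = 3 - 6 = -3)
T(K) = K + 1/(-1 + 6*K) (T(K) = K + 1/((-1 - 1*K*(-5)) + K) = K + 1/((-1 + 5*K) + K) = K + 1/(-1 + 6*K))
T(o)**3 = ((1 - 1*(-3) + 6*(-3)**2)/(-1 + 6*(-3)))**3 = ((1 + 3 + 6*9)/(-1 - 18))**3 = ((1 + 3 + 54)/(-19))**3 = (-1/19*58)**3 = (-58/19)**3 = -195112/6859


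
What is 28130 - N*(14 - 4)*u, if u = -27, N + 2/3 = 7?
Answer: 29840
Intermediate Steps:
N = 19/3 (N = -⅔ + 7 = 19/3 ≈ 6.3333)
28130 - N*(14 - 4)*u = 28130 - 19*(14 - 4)/3*(-27) = 28130 - (19/3)*10*(-27) = 28130 - 190*(-27)/3 = 28130 - 1*(-1710) = 28130 + 1710 = 29840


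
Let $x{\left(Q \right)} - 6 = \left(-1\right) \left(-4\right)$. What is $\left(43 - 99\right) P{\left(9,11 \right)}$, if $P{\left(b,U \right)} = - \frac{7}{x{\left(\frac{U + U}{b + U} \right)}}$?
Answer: $\frac{196}{5} \approx 39.2$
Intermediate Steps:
$x{\left(Q \right)} = 10$ ($x{\left(Q \right)} = 6 - -4 = 6 + 4 = 10$)
$P{\left(b,U \right)} = - \frac{7}{10}$
$\left(43 - 99\right) P{\left(9,11 \right)} = \left(43 - 99\right) \left(- \frac{7}{10}\right) = \left(-56\right) \left(- \frac{7}{10}\right) = \frac{196}{5}$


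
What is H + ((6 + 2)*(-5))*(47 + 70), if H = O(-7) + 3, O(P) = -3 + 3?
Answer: -4677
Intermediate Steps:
O(P) = 0
H = 3 (H = 0 + 3 = 3)
H + ((6 + 2)*(-5))*(47 + 70) = 3 + ((6 + 2)*(-5))*(47 + 70) = 3 + (8*(-5))*117 = 3 - 40*117 = 3 - 4680 = -4677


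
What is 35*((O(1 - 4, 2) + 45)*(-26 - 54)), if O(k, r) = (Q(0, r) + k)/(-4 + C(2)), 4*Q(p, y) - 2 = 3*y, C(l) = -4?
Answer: -126350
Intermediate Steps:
Q(p, y) = ½ + 3*y/4 (Q(p, y) = ½ + (3*y)/4 = ½ + 3*y/4)
O(k, r) = -1/16 - 3*r/32 - k/8 (O(k, r) = ((½ + 3*r/4) + k)/(-4 - 4) = (½ + k + 3*r/4)/(-8) = (½ + k + 3*r/4)*(-⅛) = -1/16 - 3*r/32 - k/8)
35*((O(1 - 4, 2) + 45)*(-26 - 54)) = 35*(((-1/16 - 3/32*2 - (1 - 4)/8) + 45)*(-26 - 54)) = 35*(((-1/16 - 3/16 - ⅛*(-3)) + 45)*(-80)) = 35*(((-1/16 - 3/16 + 3/8) + 45)*(-80)) = 35*((⅛ + 45)*(-80)) = 35*((361/8)*(-80)) = 35*(-3610) = -126350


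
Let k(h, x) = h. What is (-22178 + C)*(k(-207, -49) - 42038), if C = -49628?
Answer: 3033444470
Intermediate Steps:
(-22178 + C)*(k(-207, -49) - 42038) = (-22178 - 49628)*(-207 - 42038) = -71806*(-42245) = 3033444470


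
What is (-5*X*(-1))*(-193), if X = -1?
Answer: 965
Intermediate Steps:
(-5*X*(-1))*(-193) = (-5*(-1)*(-1))*(-193) = (5*(-1))*(-193) = -5*(-193) = 965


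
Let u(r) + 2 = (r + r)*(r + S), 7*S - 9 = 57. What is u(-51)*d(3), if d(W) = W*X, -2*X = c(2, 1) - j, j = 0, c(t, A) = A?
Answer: -44502/7 ≈ -6357.4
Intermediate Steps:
S = 66/7 (S = 9/7 + (⅐)*57 = 9/7 + 57/7 = 66/7 ≈ 9.4286)
u(r) = -2 + 2*r*(66/7 + r) (u(r) = -2 + (r + r)*(r + 66/7) = -2 + (2*r)*(66/7 + r) = -2 + 2*r*(66/7 + r))
X = -½ (X = -(1 - 1*0)/2 = -(1 + 0)/2 = -½*1 = -½ ≈ -0.50000)
d(W) = -W/2 (d(W) = W*(-½) = -W/2)
u(-51)*d(3) = (-2 + 2*(-51)² + (132/7)*(-51))*(-½*3) = (-2 + 2*2601 - 6732/7)*(-3/2) = (-2 + 5202 - 6732/7)*(-3/2) = (29668/7)*(-3/2) = -44502/7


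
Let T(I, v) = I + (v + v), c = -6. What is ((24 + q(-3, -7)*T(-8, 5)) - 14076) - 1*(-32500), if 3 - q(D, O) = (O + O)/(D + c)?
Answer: 166058/9 ≈ 18451.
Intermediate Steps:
q(D, O) = 3 - 2*O/(-6 + D) (q(D, O) = 3 - (O + O)/(D - 6) = 3 - 2*O/(-6 + D))
T(I, v) = I + 2*v
((24 + q(-3, -7)*T(-8, 5)) - 14076) - 1*(-32500) = ((24 + ((-18 - 2*(-7) + 3*(-3))/(-6 - 3))*(-8 + 2*5)) - 14076) - 1*(-32500) = ((24 + ((-18 + 14 - 9)/(-9))*(-8 + 10)) - 14076) + 32500 = ((24 - ⅑*(-13)*2) - 14076) + 32500 = ((24 + (13/9)*2) - 14076) + 32500 = ((24 + 26/9) - 14076) + 32500 = (242/9 - 14076) + 32500 = -126442/9 + 32500 = 166058/9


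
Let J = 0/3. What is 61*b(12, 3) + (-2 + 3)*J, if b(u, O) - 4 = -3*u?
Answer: -1952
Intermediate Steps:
b(u, O) = 4 - 3*u
J = 0 (J = 0*(⅓) = 0)
61*b(12, 3) + (-2 + 3)*J = 61*(4 - 3*12) + (-2 + 3)*0 = 61*(4 - 36) + 1*0 = 61*(-32) + 0 = -1952 + 0 = -1952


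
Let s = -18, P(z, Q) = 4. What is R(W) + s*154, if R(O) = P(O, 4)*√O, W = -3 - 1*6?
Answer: -2772 + 12*I ≈ -2772.0 + 12.0*I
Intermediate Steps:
W = -9 (W = -3 - 6 = -9)
R(O) = 4*√O
R(W) + s*154 = 4*√(-9) - 18*154 = 4*(3*I) - 2772 = 12*I - 2772 = -2772 + 12*I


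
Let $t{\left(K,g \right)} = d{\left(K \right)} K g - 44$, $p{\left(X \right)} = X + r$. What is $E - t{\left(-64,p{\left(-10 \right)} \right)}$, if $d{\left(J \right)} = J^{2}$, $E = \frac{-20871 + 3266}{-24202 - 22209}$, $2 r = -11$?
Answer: $- \frac{188576600663}{46411} \approx -4.0632 \cdot 10^{6}$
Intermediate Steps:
$r = - \frac{11}{2}$ ($r = \frac{1}{2} \left(-11\right) = - \frac{11}{2} \approx -5.5$)
$p{\left(X \right)} = - \frac{11}{2} + X$ ($p{\left(X \right)} = X - \frac{11}{2} = - \frac{11}{2} + X$)
$E = \frac{17605}{46411}$ ($E = - \frac{17605}{-46411} = \left(-17605\right) \left(- \frac{1}{46411}\right) = \frac{17605}{46411} \approx 0.37933$)
$t{\left(K,g \right)} = -44 + g K^{3}$ ($t{\left(K,g \right)} = K^{2} K g - 44 = K^{3} g - 44 = g K^{3} - 44 = -44 + g K^{3}$)
$E - t{\left(-64,p{\left(-10 \right)} \right)} = \frac{17605}{46411} - \left(-44 + \left(- \frac{11}{2} - 10\right) \left(-64\right)^{3}\right) = \frac{17605}{46411} - \left(-44 - -4063232\right) = \frac{17605}{46411} - \left(-44 + 4063232\right) = \frac{17605}{46411} - 4063188 = - \frac{188576600663}{46411}$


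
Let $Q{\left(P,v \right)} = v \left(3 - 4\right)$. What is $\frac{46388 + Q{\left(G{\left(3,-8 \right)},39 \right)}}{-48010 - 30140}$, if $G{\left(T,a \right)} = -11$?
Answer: $- \frac{46349}{78150} \approx -0.59308$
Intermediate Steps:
$Q{\left(P,v \right)} = - v$ ($Q{\left(P,v \right)} = v \left(-1\right) = - v$)
$\frac{46388 + Q{\left(G{\left(3,-8 \right)},39 \right)}}{-48010 - 30140} = \frac{46388 - 39}{-48010 - 30140} = \frac{46388 - 39}{-78150} = 46349 \left(- \frac{1}{78150}\right) = - \frac{46349}{78150}$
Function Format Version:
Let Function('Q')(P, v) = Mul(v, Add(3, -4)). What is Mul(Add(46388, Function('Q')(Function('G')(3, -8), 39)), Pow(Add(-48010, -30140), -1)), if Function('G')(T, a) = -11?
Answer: Rational(-46349, 78150) ≈ -0.59308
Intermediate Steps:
Function('Q')(P, v) = Mul(-1, v) (Function('Q')(P, v) = Mul(v, -1) = Mul(-1, v))
Mul(Add(46388, Function('Q')(Function('G')(3, -8), 39)), Pow(Add(-48010, -30140), -1)) = Mul(Add(46388, Mul(-1, 39)), Pow(Add(-48010, -30140), -1)) = Mul(Add(46388, -39), Pow(-78150, -1)) = Mul(46349, Rational(-1, 78150)) = Rational(-46349, 78150)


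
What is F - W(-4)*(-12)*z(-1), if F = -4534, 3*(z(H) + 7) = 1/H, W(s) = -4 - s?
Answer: -4534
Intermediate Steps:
z(H) = -7 + 1/(3*H) (z(H) = -7 + (1/H)/3 = -7 + 1/(3*H))
F - W(-4)*(-12)*z(-1) = -4534 - (-4 - 1*(-4))*(-12)*(-7 + (1/3)/(-1)) = -4534 - (-4 + 4)*(-12)*(-7 + (1/3)*(-1)) = -4534 - 0*(-12)*(-7 - 1/3) = -4534 - 0*(-22)/3 = -4534 - 1*0 = -4534 + 0 = -4534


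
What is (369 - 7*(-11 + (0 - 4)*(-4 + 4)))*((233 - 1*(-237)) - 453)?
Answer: 7582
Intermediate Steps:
(369 - 7*(-11 + (0 - 4)*(-4 + 4)))*((233 - 1*(-237)) - 453) = (369 - 7*(-11 - 4*0))*((233 + 237) - 453) = (369 - 7*(-11 + 0))*(470 - 453) = (369 - 7*(-11))*17 = (369 + 77)*17 = 446*17 = 7582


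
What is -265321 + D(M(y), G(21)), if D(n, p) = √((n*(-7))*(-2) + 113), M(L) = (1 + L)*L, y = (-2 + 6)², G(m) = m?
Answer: -265321 + √3921 ≈ -2.6526e+5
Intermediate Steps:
y = 16 (y = 4² = 16)
M(L) = L*(1 + L)
D(n, p) = √(113 + 14*n) (D(n, p) = √(-7*n*(-2) + 113) = √(14*n + 113) = √(113 + 14*n))
-265321 + D(M(y), G(21)) = -265321 + √(113 + 14*(16*(1 + 16))) = -265321 + √(113 + 14*(16*17)) = -265321 + √(113 + 14*272) = -265321 + √(113 + 3808) = -265321 + √3921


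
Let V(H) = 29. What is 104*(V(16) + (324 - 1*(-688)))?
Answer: 108264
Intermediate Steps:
104*(V(16) + (324 - 1*(-688))) = 104*(29 + (324 - 1*(-688))) = 104*(29 + (324 + 688)) = 104*(29 + 1012) = 104*1041 = 108264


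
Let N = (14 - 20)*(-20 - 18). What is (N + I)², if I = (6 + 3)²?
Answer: 95481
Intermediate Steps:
N = 228 (N = -6*(-38) = 228)
I = 81 (I = 9² = 81)
(N + I)² = (228 + 81)² = 309² = 95481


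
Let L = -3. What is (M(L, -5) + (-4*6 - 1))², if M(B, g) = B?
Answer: 784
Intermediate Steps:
(M(L, -5) + (-4*6 - 1))² = (-3 + (-4*6 - 1))² = (-3 + (-24 - 1))² = (-3 - 25)² = (-28)² = 784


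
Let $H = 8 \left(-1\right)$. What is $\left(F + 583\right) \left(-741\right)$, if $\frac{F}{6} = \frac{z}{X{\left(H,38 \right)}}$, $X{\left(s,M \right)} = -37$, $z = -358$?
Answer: $- \frac{17575779}{37} \approx -4.7502 \cdot 10^{5}$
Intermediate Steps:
$H = -8$
$F = \frac{2148}{37}$ ($F = 6 \left(- \frac{358}{-37}\right) = 6 \left(\left(-358\right) \left(- \frac{1}{37}\right)\right) = 6 \cdot \frac{358}{37} = \frac{2148}{37} \approx 58.054$)
$\left(F + 583\right) \left(-741\right) = \left(\frac{2148}{37} + 583\right) \left(-741\right) = \frac{23719}{37} \left(-741\right) = - \frac{17575779}{37}$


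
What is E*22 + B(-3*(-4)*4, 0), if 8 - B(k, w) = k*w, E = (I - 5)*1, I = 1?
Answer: -80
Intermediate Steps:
E = -4 (E = (1 - 5)*1 = -4*1 = -4)
B(k, w) = 8 - k*w
E*22 + B(-3*(-4)*4, 0) = -4*22 + (8 - 1*-3*(-4)*4*0) = -88 + (8 - 1*12*4*0) = -88 + (8 - 1*48*0) = -88 + (8 + 0) = -88 + 8 = -80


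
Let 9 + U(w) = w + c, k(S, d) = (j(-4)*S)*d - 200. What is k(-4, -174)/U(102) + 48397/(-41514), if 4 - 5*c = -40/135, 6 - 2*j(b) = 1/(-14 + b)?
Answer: 10076201473/526023894 ≈ 19.155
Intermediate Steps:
j(b) = 3 - 1/(2*(-14 + b))
k(S, d) = -200 + 109*S*d/36 (k(S, d) = (((-85 + 6*(-4))/(2*(-14 - 4)))*S)*d - 200 = (((½)*(-85 - 24)/(-18))*S)*d - 200 = (((½)*(-1/18)*(-109))*S)*d - 200 = (109*S/36)*d - 200 = 109*S*d/36 - 200 = -200 + 109*S*d/36)
c = 116/135 (c = ⅘ - (-8)/135 = ⅘ - ⅕*(-8/27) = ⅘ + 8/135 = 116/135 ≈ 0.85926)
U(w) = -1099/135 + w (U(w) = -9 + (w + 116/135) = -9 + (116/135 + w) = -1099/135 + w)
k(-4, -174)/U(102) + 48397/(-41514) = (-200 + (109/36)*(-4)*(-174))/(-1099/135 + 102) + 48397/(-41514) = (-200 + 6322/3)/(12671/135) + 48397*(-1/41514) = (5722/3)*(135/12671) - 48397/41514 = 257490/12671 - 48397/41514 = 10076201473/526023894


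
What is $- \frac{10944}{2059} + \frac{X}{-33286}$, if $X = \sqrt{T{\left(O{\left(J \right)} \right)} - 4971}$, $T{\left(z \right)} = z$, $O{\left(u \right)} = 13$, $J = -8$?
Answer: $- \frac{10944}{2059} - \frac{i \sqrt{4958}}{33286} \approx -5.3152 - 0.0021154 i$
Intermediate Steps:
$X = i \sqrt{4958}$ ($X = \sqrt{13 - 4971} = \sqrt{-4958} = i \sqrt{4958} \approx 70.413 i$)
$- \frac{10944}{2059} + \frac{X}{-33286} = - \frac{10944}{2059} + \frac{i \sqrt{4958}}{-33286} = \left(-10944\right) \frac{1}{2059} + i \sqrt{4958} \left(- \frac{1}{33286}\right) = - \frac{10944}{2059} - \frac{i \sqrt{4958}}{33286}$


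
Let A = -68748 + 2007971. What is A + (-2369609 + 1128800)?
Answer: 698414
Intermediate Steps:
A = 1939223
A + (-2369609 + 1128800) = 1939223 + (-2369609 + 1128800) = 1939223 - 1240809 = 698414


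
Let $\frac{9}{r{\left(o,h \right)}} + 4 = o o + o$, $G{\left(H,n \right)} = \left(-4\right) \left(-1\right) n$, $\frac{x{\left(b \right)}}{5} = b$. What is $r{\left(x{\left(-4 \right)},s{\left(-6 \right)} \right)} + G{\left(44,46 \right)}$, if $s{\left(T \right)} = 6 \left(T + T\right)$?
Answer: $\frac{69193}{376} \approx 184.02$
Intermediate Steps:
$x{\left(b \right)} = 5 b$
$G{\left(H,n \right)} = 4 n$
$s{\left(T \right)} = 12 T$ ($s{\left(T \right)} = 6 \cdot 2 T = 12 T$)
$r{\left(o,h \right)} = \frac{9}{-4 + o + o^{2}}$ ($r{\left(o,h \right)} = \frac{9}{-4 + \left(o o + o\right)} = \frac{9}{-4 + \left(o^{2} + o\right)} = \frac{9}{-4 + \left(o + o^{2}\right)} = \frac{9}{-4 + o + o^{2}}$)
$r{\left(x{\left(-4 \right)},s{\left(-6 \right)} \right)} + G{\left(44,46 \right)} = \frac{9}{-4 + 5 \left(-4\right) + \left(5 \left(-4\right)\right)^{2}} + 4 \cdot 46 = \frac{9}{-4 - 20 + \left(-20\right)^{2}} + 184 = \frac{9}{-4 - 20 + 400} + 184 = \frac{9}{376} + 184 = \frac{69193}{376}$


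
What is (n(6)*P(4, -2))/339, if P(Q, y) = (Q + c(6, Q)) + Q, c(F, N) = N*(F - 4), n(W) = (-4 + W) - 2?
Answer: 0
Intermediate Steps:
n(W) = -6 + W
c(F, N) = N*(-4 + F)
P(Q, y) = 4*Q (P(Q, y) = (Q + Q*(-4 + 6)) + Q = (Q + Q*2) + Q = (Q + 2*Q) + Q = 3*Q + Q = 4*Q)
(n(6)*P(4, -2))/339 = ((-6 + 6)*(4*4))/339 = (0*16)*(1/339) = 0*(1/339) = 0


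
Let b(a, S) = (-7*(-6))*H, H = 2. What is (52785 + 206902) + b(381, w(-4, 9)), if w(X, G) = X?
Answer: 259771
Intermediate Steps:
b(a, S) = 84 (b(a, S) = -7*(-6)*2 = 42*2 = 84)
(52785 + 206902) + b(381, w(-4, 9)) = (52785 + 206902) + 84 = 259687 + 84 = 259771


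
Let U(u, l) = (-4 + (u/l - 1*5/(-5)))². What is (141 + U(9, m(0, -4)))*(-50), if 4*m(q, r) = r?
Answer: -14250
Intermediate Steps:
m(q, r) = r/4
U(u, l) = (-3 + u/l)² (U(u, l) = (-4 + (u/l - 5*(-⅕)))² = (-4 + (u/l + 1))² = (-4 + (1 + u/l))² = (-3 + u/l)²)
(141 + U(9, m(0, -4)))*(-50) = (141 + (-1*9 + 3*((¼)*(-4)))²/((¼)*(-4))²)*(-50) = (141 + (-9 + 3*(-1))²/(-1)²)*(-50) = (141 + 1*(-9 - 3)²)*(-50) = (141 + 1*(-12)²)*(-50) = (141 + 1*144)*(-50) = (141 + 144)*(-50) = 285*(-50) = -14250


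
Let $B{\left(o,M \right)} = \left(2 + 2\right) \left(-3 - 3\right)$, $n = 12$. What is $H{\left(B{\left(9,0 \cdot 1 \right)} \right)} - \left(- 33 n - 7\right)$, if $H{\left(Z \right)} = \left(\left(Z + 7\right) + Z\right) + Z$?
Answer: $338$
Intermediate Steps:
$B{\left(o,M \right)} = -24$ ($B{\left(o,M \right)} = 4 \left(-6\right) = -24$)
$H{\left(Z \right)} = 7 + 3 Z$ ($H{\left(Z \right)} = \left(\left(7 + Z\right) + Z\right) + Z = \left(7 + 2 Z\right) + Z = 7 + 3 Z$)
$H{\left(B{\left(9,0 \cdot 1 \right)} \right)} - \left(- 33 n - 7\right) = \left(7 + 3 \left(-24\right)\right) - \left(\left(-33\right) 12 - 7\right) = \left(7 - 72\right) - \left(-396 - 7\right) = -65 - -403 = -65 + 403 = 338$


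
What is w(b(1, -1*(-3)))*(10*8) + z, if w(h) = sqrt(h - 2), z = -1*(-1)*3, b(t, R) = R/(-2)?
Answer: 3 + 40*I*sqrt(14) ≈ 3.0 + 149.67*I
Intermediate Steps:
b(t, R) = -R/2 (b(t, R) = R*(-1/2) = -R/2)
z = 3 (z = 1*3 = 3)
w(h) = sqrt(-2 + h)
w(b(1, -1*(-3)))*(10*8) + z = sqrt(-2 - (-1)*(-3)/2)*(10*8) + 3 = sqrt(-2 - 1/2*3)*80 + 3 = sqrt(-2 - 3/2)*80 + 3 = sqrt(-7/2)*80 + 3 = (I*sqrt(14)/2)*80 + 3 = 40*I*sqrt(14) + 3 = 3 + 40*I*sqrt(14)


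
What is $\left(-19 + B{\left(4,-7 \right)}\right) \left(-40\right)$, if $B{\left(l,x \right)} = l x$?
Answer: $1880$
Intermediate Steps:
$\left(-19 + B{\left(4,-7 \right)}\right) \left(-40\right) = \left(-19 + 4 \left(-7\right)\right) \left(-40\right) = \left(-19 - 28\right) \left(-40\right) = \left(-47\right) \left(-40\right) = 1880$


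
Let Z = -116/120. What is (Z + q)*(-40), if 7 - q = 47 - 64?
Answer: -2764/3 ≈ -921.33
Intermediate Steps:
q = 24 (q = 7 - (47 - 64) = 7 - 1*(-17) = 7 + 17 = 24)
Z = -29/30 (Z = -116*1/120 = -29/30 ≈ -0.96667)
(Z + q)*(-40) = (-29/30 + 24)*(-40) = (691/30)*(-40) = -2764/3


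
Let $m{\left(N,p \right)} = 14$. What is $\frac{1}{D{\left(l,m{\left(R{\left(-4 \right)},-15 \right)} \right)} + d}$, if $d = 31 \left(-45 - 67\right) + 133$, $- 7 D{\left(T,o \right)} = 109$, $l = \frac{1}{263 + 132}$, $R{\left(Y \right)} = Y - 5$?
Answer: $- \frac{7}{23482} \approx -0.0002981$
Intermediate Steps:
$R{\left(Y \right)} = -5 + Y$ ($R{\left(Y \right)} = Y - 5 = -5 + Y$)
$l = \frac{1}{395} \approx 0.0025316$
$D{\left(T,o \right)} = - \frac{109}{7}$ ($D{\left(T,o \right)} = \left(- \frac{1}{7}\right) 109 = - \frac{109}{7}$)
$d = -3339$ ($d = 31 \left(-45 - 67\right) + 133 = 31 \left(-112\right) + 133 = -3472 + 133 = -3339$)
$\frac{1}{D{\left(l,m{\left(R{\left(-4 \right)},-15 \right)} \right)} + d} = \frac{1}{- \frac{109}{7} - 3339} = \frac{1}{- \frac{23482}{7}} = - \frac{7}{23482}$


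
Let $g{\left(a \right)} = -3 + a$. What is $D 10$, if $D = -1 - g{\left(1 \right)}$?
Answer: $10$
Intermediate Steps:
$D = 1$ ($D = -1 - \left(-3 + 1\right) = -1 - -2 = -1 + 2 = 1$)
$D 10 = 1 \cdot 10 = 10$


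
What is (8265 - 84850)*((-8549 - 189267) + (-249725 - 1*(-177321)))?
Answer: 20694798700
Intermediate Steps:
(8265 - 84850)*((-8549 - 189267) + (-249725 - 1*(-177321))) = -76585*(-197816 + (-249725 + 177321)) = -76585*(-197816 - 72404) = -76585*(-270220) = 20694798700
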